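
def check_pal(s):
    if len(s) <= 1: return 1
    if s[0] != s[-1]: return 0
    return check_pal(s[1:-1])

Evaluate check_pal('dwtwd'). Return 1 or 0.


check_pal('dwtwd'): s[0]='d' == s[-1]='d' -> check check_pal('wtw')
check_pal('wtw'): s[0]='w' == s[-1]='w' -> check check_pal('t')
check_pal('t'): len <= 1 -> return 1  (base case)
Result: 1 (palindrome)

1


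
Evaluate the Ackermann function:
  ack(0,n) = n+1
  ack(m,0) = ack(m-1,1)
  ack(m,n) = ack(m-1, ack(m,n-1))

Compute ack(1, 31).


ack(1, 31) = ack(0, ack(1, 30))
  ack(1, 30) = ack(0, ack(1, 29))
    ack(1, 29) = ack(0, ack(1, 28))
      ack(1, 28) = ack(0, ack(1, 27))
        ack(1, 27) = ack(0, ack(1, 26))
          ack(1, 26) = ack(0, ack(1, 25))
          ack(1, 25) = ack(0, ack(1, 24))
          ack(1, 24) = ack(0, ack(1, 23))
          ack(1, 23) = ack(0, ack(1, 22))
          ack(1, 22) = ack(0, ack(1, 21))
          ack(1, 21) = ack(0, ack(1, 20))
          ack(1, 20) = ack(0, ack(1, 19))
          ack(1, 19) = ack(0, ack(1, 18))
          ack(1, 18) = ack(0, ack(1, 17))
          ack(1, 17) = ack(0, ack(1, 16))
          ack(1, 16) = ack(0, ack(1, 15))
          ack(1, 15) = ack(0, ack(1, 14))
          ack(1, 14) = ack(0, ack(1, 13))
          ack(1, 13) = ack(0, ack(1, 12))
          ack(1, 12) = ack(0, ack(1, 11))
          ack(1, 11) = ack(0, ack(1, 10))
          ack(1, 10) = ack(0, ack(1, 9))
          ack(1, 9) = ack(0, ack(1, 8))
          ack(1, 8) = ack(0, ack(1, 7))
          ack(1, 7) = ack(0, ack(1, 6))
... (trace truncated)
Result: ack(1, 31) = 33

33


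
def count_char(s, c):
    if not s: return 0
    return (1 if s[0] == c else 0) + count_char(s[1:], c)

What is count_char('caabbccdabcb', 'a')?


s[0]='c' != 'a' -> 0
s[0]='a' == 'a' -> 1
s[0]='a' == 'a' -> 1
s[0]='b' != 'a' -> 0
s[0]='b' != 'a' -> 0
s[0]='c' != 'a' -> 0
s[0]='c' != 'a' -> 0
s[0]='d' != 'a' -> 0
s[0]='a' == 'a' -> 1
s[0]='b' != 'a' -> 0
s[0]='c' != 'a' -> 0
s[0]='b' != 'a' -> 0
Sum: 0 + 1 + 1 + 0 + 0 + 0 + 0 + 0 + 1 + 0 + 0 + 0 = 3

3


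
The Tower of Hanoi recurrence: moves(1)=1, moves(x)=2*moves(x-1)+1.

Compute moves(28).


moves(28) = 2 * moves(27) + 1
moves(27) = 2 * moves(26) + 1
moves(26) = 2 * moves(25) + 1
moves(25) = 2 * moves(24) + 1
moves(24) = 2 * moves(23) + 1
moves(23) = 2 * moves(22) + 1
moves(22) = 2 * moves(21) + 1
moves(21) = 2 * moves(20) + 1
moves(20) = 2 * moves(19) + 1
moves(19) = 2 * moves(18) + 1
moves(18) = 2 * moves(17) + 1
moves(17) = 2 * moves(16) + 1
moves(16) = 2 * moves(15) + 1
moves(15) = 2 * moves(14) + 1
moves(14) = 2 * moves(13) + 1
moves(13) = 2 * moves(12) + 1
moves(12) = 2 * moves(11) + 1
moves(11) = 2 * moves(10) + 1
moves(10) = 2 * moves(9) + 1
moves(9) = 2 * moves(8) + 1
moves(8) = 2 * moves(7) + 1
moves(7) = 2 * moves(6) + 1
moves(6) = 2 * moves(5) + 1
moves(5) = 2 * moves(4) + 1
moves(4) = 2 * moves(3) + 1
moves(3) = 2 * moves(2) + 1
moves(2) = 2 * moves(1) + 1
moves(1) = 1  (base case)
moves(2) = 2 * 1 + 1 = 3
moves(3) = 2 * 3 + 1 = 7
moves(4) = 2 * 7 + 1 = 15
moves(5) = 2 * 15 + 1 = 31
moves(6) = 2 * 31 + 1 = 63
moves(7) = 2 * 63 + 1 = 127
moves(8) = 2 * 127 + 1 = 255
moves(9) = 2 * 255 + 1 = 511
moves(10) = 2 * 511 + 1 = 1023
moves(11) = 2 * 1023 + 1 = 2047
moves(12) = 2 * 2047 + 1 = 4095
moves(13) = 2 * 4095 + 1 = 8191
moves(14) = 2 * 8191 + 1 = 16383
moves(15) = 2 * 16383 + 1 = 32767
moves(16) = 2 * 32767 + 1 = 65535
moves(17) = 2 * 65535 + 1 = 131071
moves(18) = 2 * 131071 + 1 = 262143
moves(19) = 2 * 262143 + 1 = 524287
moves(20) = 2 * 524287 + 1 = 1048575
moves(21) = 2 * 1048575 + 1 = 2097151
moves(22) = 2 * 2097151 + 1 = 4194303
moves(23) = 2 * 4194303 + 1 = 8388607
moves(24) = 2 * 8388607 + 1 = 16777215
moves(25) = 2 * 16777215 + 1 = 33554431
moves(26) = 2 * 33554431 + 1 = 67108863
moves(27) = 2 * 67108863 + 1 = 134217727
moves(28) = 2 * 134217727 + 1 = 268435455

268435455


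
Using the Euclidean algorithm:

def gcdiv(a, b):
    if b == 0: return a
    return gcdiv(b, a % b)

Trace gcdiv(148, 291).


gcdiv(148, 291) = gcdiv(291, 148)
gcdiv(291, 148) = gcdiv(148, 143)
gcdiv(148, 143) = gcdiv(143, 5)
gcdiv(143, 5) = gcdiv(5, 3)
gcdiv(5, 3) = gcdiv(3, 2)
gcdiv(3, 2) = gcdiv(2, 1)
gcdiv(2, 1) = gcdiv(1, 0)
gcdiv(1, 0) = 1  (base case)

1


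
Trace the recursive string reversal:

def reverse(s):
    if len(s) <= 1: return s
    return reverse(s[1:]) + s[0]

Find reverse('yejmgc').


reverse('yejmgc') = reverse('ejmgc') + 'y'
reverse('ejmgc') = reverse('jmgc') + 'e'
reverse('jmgc') = reverse('mgc') + 'j'
reverse('mgc') = reverse('gc') + 'm'
reverse('gc') = reverse('c') + 'g'
reverse('c') = 'c'  (base case)
Concatenating: 'c' + 'g' + 'm' + 'j' + 'e' + 'y' = 'cgmjey'

cgmjey


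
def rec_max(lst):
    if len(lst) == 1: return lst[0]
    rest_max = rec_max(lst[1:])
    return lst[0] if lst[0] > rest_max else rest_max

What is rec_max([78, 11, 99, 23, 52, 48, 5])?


rec_max([78, 11, 99, 23, 52, 48, 5]): compare 78 with rec_max([11, 99, 23, 52, 48, 5])
rec_max([11, 99, 23, 52, 48, 5]): compare 11 with rec_max([99, 23, 52, 48, 5])
rec_max([99, 23, 52, 48, 5]): compare 99 with rec_max([23, 52, 48, 5])
rec_max([23, 52, 48, 5]): compare 23 with rec_max([52, 48, 5])
rec_max([52, 48, 5]): compare 52 with rec_max([48, 5])
rec_max([48, 5]): compare 48 with rec_max([5])
rec_max([5]) = 5  (base case)
Compare 48 with 5 -> 48
Compare 52 with 48 -> 52
Compare 23 with 52 -> 52
Compare 99 with 52 -> 99
Compare 11 with 99 -> 99
Compare 78 with 99 -> 99

99


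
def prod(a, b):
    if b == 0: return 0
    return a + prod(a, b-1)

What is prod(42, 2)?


prod(42, 2) = 42 + prod(42, 1)
prod(42, 1) = 42 + prod(42, 0)
prod(42, 0) = 0  (base case)
Total: 42 + 42 + 0 = 84

84


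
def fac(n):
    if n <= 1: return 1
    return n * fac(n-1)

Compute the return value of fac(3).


fac(3)
= 3 * fac(2)
= 3 * 2 * fac(1)
= 3 * 2 * 1
= 6

6


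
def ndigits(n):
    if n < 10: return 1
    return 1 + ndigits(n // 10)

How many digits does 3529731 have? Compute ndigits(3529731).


ndigits(3529731) = 1 + ndigits(352973)
ndigits(352973) = 1 + ndigits(35297)
ndigits(35297) = 1 + ndigits(3529)
ndigits(3529) = 1 + ndigits(352)
ndigits(352) = 1 + ndigits(35)
ndigits(35) = 1 + ndigits(3)
ndigits(3) = 1  (base case: 3 < 10)
Unwinding: 1 + 1 + 1 + 1 + 1 + 1 + 1 = 7

7


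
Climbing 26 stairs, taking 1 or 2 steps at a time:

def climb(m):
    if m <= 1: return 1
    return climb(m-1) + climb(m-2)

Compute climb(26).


Building up from base cases:
climb(0) = 1
climb(1) = 1
climb(2) = climb(1) + climb(0) = 1 + 1 = 2
climb(3) = climb(2) + climb(1) = 2 + 1 = 3
climb(4) = climb(3) + climb(2) = 3 + 2 = 5
climb(5) = climb(4) + climb(3) = 5 + 3 = 8
climb(6) = climb(5) + climb(4) = 8 + 5 = 13
climb(7) = climb(6) + climb(5) = 13 + 8 = 21
climb(8) = climb(7) + climb(6) = 21 + 13 = 34
climb(9) = climb(8) + climb(7) = 34 + 21 = 55
climb(10) = climb(9) + climb(8) = 55 + 34 = 89
climb(11) = climb(10) + climb(9) = 89 + 55 = 144
climb(12) = climb(11) + climb(10) = 144 + 89 = 233
climb(13) = climb(12) + climb(11) = 233 + 144 = 377
climb(14) = climb(13) + climb(12) = 377 + 233 = 610
climb(15) = climb(14) + climb(13) = 610 + 377 = 987
climb(16) = climb(15) + climb(14) = 987 + 610 = 1597
climb(17) = climb(16) + climb(15) = 1597 + 987 = 2584
climb(18) = climb(17) + climb(16) = 2584 + 1597 = 4181
climb(19) = climb(18) + climb(17) = 4181 + 2584 = 6765
climb(20) = climb(19) + climb(18) = 6765 + 4181 = 10946
climb(21) = climb(20) + climb(19) = 10946 + 6765 = 17711
climb(22) = climb(21) + climb(20) = 17711 + 10946 = 28657
climb(23) = climb(22) + climb(21) = 28657 + 17711 = 46368
climb(24) = climb(23) + climb(22) = 46368 + 28657 = 75025
climb(25) = climb(24) + climb(23) = 75025 + 46368 = 121393
climb(26) = climb(25) + climb(24) = 121393 + 75025 = 196418

196418


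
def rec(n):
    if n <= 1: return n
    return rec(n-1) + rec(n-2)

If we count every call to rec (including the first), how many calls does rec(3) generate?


Let C(n) = total calls for rec(n)
C(0) = 1, C(1) = 1
C(2) = 1 + C(1) + C(0) = 1 + 1 + 1 = 3
C(3) = 1 + C(2) + C(1) = 1 + 3 + 1 = 5

5


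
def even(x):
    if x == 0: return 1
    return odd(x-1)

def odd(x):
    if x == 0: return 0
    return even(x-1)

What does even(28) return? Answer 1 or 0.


even(28) = odd(27)
odd(27) = even(26)
even(26) = odd(25)
odd(25) = even(24)
even(24) = odd(23)
odd(23) = even(22)
even(22) = odd(21)
odd(21) = even(20)
even(20) = odd(19)
odd(19) = even(18)
even(18) = odd(17)
odd(17) = even(16)
even(16) = odd(15)
odd(15) = even(14)
even(14) = odd(13)
odd(13) = even(12)
even(12) = odd(11)
odd(11) = even(10)
even(10) = odd(9)
odd(9) = even(8)
even(8) = odd(7)
odd(7) = even(6)
even(6) = odd(5)
odd(5) = even(4)
even(4) = odd(3)
odd(3) = even(2)
even(2) = odd(1)
odd(1) = even(0)
even(0) = 1  (base case)
Result: 1

1


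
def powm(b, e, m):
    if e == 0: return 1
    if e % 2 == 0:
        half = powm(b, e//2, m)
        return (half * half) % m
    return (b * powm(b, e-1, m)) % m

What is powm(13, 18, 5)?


powm(13, 18, 5): e is even, compute powm(13, 9, 5)
  powm(13, 9, 5): e is odd, compute powm(13, 8, 5)
    powm(13, 8, 5): e is even, compute powm(13, 4, 5)
      powm(13, 4, 5): e is even, compute powm(13, 2, 5)
        powm(13, 2, 5): e is even, compute powm(13, 1, 5)
          powm(13, 1, 5): e is odd, compute powm(13, 0, 5)
          powm(13, 0, 5) = 1
          (13 * 1) % 5 = 3
        half=3, (3*3) % 5 = 4
      half=4, (4*4) % 5 = 1
    half=1, (1*1) % 5 = 1
  (13 * 1) % 5 = 3
half=3, (3*3) % 5 = 4

4


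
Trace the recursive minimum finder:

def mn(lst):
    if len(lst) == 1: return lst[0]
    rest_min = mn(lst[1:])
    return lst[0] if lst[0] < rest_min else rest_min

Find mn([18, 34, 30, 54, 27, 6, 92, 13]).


mn([18, 34, 30, 54, 27, 6, 92, 13]): compare 18 with mn([34, 30, 54, 27, 6, 92, 13])
mn([34, 30, 54, 27, 6, 92, 13]): compare 34 with mn([30, 54, 27, 6, 92, 13])
mn([30, 54, 27, 6, 92, 13]): compare 30 with mn([54, 27, 6, 92, 13])
mn([54, 27, 6, 92, 13]): compare 54 with mn([27, 6, 92, 13])
mn([27, 6, 92, 13]): compare 27 with mn([6, 92, 13])
mn([6, 92, 13]): compare 6 with mn([92, 13])
mn([92, 13]): compare 92 with mn([13])
mn([13]) = 13  (base case)
Compare 92 with 13 -> 13
Compare 6 with 13 -> 6
Compare 27 with 6 -> 6
Compare 54 with 6 -> 6
Compare 30 with 6 -> 6
Compare 34 with 6 -> 6
Compare 18 with 6 -> 6

6


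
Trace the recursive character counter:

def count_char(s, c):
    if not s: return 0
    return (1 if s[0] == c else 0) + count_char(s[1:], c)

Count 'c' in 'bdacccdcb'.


s[0]='b' != 'c' -> 0
s[0]='d' != 'c' -> 0
s[0]='a' != 'c' -> 0
s[0]='c' == 'c' -> 1
s[0]='c' == 'c' -> 1
s[0]='c' == 'c' -> 1
s[0]='d' != 'c' -> 0
s[0]='c' == 'c' -> 1
s[0]='b' != 'c' -> 0
Sum: 0 + 0 + 0 + 1 + 1 + 1 + 0 + 1 + 0 = 4

4


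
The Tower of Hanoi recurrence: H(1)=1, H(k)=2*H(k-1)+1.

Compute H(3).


H(3) = 2 * H(2) + 1
H(2) = 2 * H(1) + 1
H(1) = 1  (base case)
H(2) = 2 * 1 + 1 = 3
H(3) = 2 * 3 + 1 = 7

7


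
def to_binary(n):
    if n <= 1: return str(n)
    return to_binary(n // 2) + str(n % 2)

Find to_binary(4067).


to_binary(4067) = to_binary(2033) + '1'
to_binary(2033) = to_binary(1016) + '1'
to_binary(1016) = to_binary(508) + '0'
to_binary(508) = to_binary(254) + '0'
to_binary(254) = to_binary(127) + '0'
to_binary(127) = to_binary(63) + '1'
to_binary(63) = to_binary(31) + '1'
to_binary(31) = to_binary(15) + '1'
to_binary(15) = to_binary(7) + '1'
to_binary(7) = to_binary(3) + '1'
to_binary(3) = to_binary(1) + '1'
to_binary(1) = '1'  (base case)
Concatenating: '1' + '1' + '1' + '1' + '1' + '1' + '1' + '0' + '0' + '0' + '1' + '1' = '111111100011'

111111100011


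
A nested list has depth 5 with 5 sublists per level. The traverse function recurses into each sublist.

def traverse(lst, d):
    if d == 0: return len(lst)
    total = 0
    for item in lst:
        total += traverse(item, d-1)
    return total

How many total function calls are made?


At depth 0 (root): 1 call
At depth 1: each of 1 parents calls traverse on 5 children = 5 calls
At depth 2: each of 5 parents calls traverse on 5 children = 25 calls
At depth 3: each of 25 parents calls traverse on 5 children = 125 calls
At depth 4: each of 125 parents calls traverse on 5 children = 625 calls
At depth 5: each of 625 parents calls traverse on 5 children = 3125 calls
Total: 1 + 5 + 25 + 125 + 625 + 3125 = 3906

3906


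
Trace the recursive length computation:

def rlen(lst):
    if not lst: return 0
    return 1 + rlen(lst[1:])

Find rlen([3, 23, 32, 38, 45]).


rlen([3, 23, 32, 38, 45]) = 1 + rlen([23, 32, 38, 45])
rlen([23, 32, 38, 45]) = 1 + rlen([32, 38, 45])
rlen([32, 38, 45]) = 1 + rlen([38, 45])
rlen([38, 45]) = 1 + rlen([45])
rlen([45]) = 1 + rlen([])
rlen([]) = 0  (base case)
Unwinding: 1 + 1 + 1 + 1 + 1 + 0 = 5

5


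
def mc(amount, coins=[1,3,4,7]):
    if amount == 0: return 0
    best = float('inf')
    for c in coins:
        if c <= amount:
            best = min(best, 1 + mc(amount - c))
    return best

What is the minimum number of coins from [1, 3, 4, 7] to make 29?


Building up with DP:
mc(0) = 0
mc(1) = min(1+mc(0)=1+0=1) = 1
mc(2) = min(1+mc(1)=1+1=2) = 2
mc(3) = min(1+mc(2)=1+2=3, 1+mc(0)=1+0=1) = 1
mc(4) = min(1+mc(3)=1+1=2, 1+mc(1)=1+1=2, 1+mc(0)=1+0=1) = 1
mc(5) = min(1+mc(4)=1+1=2, 1+mc(2)=1+2=3, 1+mc(1)=1+1=2) = 2
mc(6) = min(1+mc(5)=1+2=3, 1+mc(3)=1+1=2, 1+mc(2)=1+2=3) = 2
mc(7) = min(1+mc(6)=1+2=3, 1+mc(4)=1+1=2, 1+mc(3)=1+1=2, 1+mc(0)=1+0=1) = 1
mc(8) = min(1+mc(7)=1+1=2, 1+mc(5)=1+2=3, 1+mc(4)=1+1=2, 1+mc(1)=1+1=2) = 2
mc(9) = min(1+mc(8)=1+2=3, 1+mc(6)=1+2=3, 1+mc(5)=1+2=3, 1+mc(2)=1+2=3) = 3
mc(10) = min(1+mc(9)=1+3=4, 1+mc(7)=1+1=2, 1+mc(6)=1+2=3, 1+mc(3)=1+1=2) = 2
mc(11) = min(1+mc(10)=1+2=3, 1+mc(8)=1+2=3, 1+mc(7)=1+1=2, 1+mc(4)=1+1=2) = 2
mc(12) = min(1+mc(11)=1+2=3, 1+mc(9)=1+3=4, 1+mc(8)=1+2=3, 1+mc(5)=1+2=3) = 3
mc(13) = min(1+mc(12)=1+3=4, 1+mc(10)=1+2=3, 1+mc(9)=1+3=4, 1+mc(6)=1+2=3) = 3
mc(14) = min(1+mc(13)=1+3=4, 1+mc(11)=1+2=3, 1+mc(10)=1+2=3, 1+mc(7)=1+1=2) = 2
mc(15) = min(1+mc(14)=1+2=3, 1+mc(12)=1+3=4, 1+mc(11)=1+2=3, 1+mc(8)=1+2=3) = 3
mc(16) = min(1+mc(15)=1+3=4, 1+mc(13)=1+3=4, 1+mc(12)=1+3=4, 1+mc(9)=1+3=4) = 4
mc(17) = min(1+mc(16)=1+4=5, 1+mc(14)=1+2=3, 1+mc(13)=1+3=4, 1+mc(10)=1+2=3) = 3
mc(18) = min(1+mc(17)=1+3=4, 1+mc(15)=1+3=4, 1+mc(14)=1+2=3, 1+mc(11)=1+2=3) = 3
mc(19) = min(1+mc(18)=1+3=4, 1+mc(16)=1+4=5, 1+mc(15)=1+3=4, 1+mc(12)=1+3=4) = 4
mc(20) = min(1+mc(19)=1+4=5, 1+mc(17)=1+3=4, 1+mc(16)=1+4=5, 1+mc(13)=1+3=4) = 4
mc(21) = min(1+mc(20)=1+4=5, 1+mc(18)=1+3=4, 1+mc(17)=1+3=4, 1+mc(14)=1+2=3) = 3
mc(22) = min(1+mc(21)=1+3=4, 1+mc(19)=1+4=5, 1+mc(18)=1+3=4, 1+mc(15)=1+3=4) = 4
mc(23) = min(1+mc(22)=1+4=5, 1+mc(20)=1+4=5, 1+mc(19)=1+4=5, 1+mc(16)=1+4=5) = 5
mc(24) = min(1+mc(23)=1+5=6, 1+mc(21)=1+3=4, 1+mc(20)=1+4=5, 1+mc(17)=1+3=4) = 4
mc(25) = min(1+mc(24)=1+4=5, 1+mc(22)=1+4=5, 1+mc(21)=1+3=4, 1+mc(18)=1+3=4) = 4
mc(26) = min(1+mc(25)=1+4=5, 1+mc(23)=1+5=6, 1+mc(22)=1+4=5, 1+mc(19)=1+4=5) = 5
mc(27) = min(1+mc(26)=1+5=6, 1+mc(24)=1+4=5, 1+mc(23)=1+5=6, 1+mc(20)=1+4=5) = 5
mc(28) = min(1+mc(27)=1+5=6, 1+mc(25)=1+4=5, 1+mc(24)=1+4=5, 1+mc(21)=1+3=4) = 4
mc(29) = min(1+mc(28)=1+4=5, 1+mc(26)=1+5=6, 1+mc(25)=1+4=5, 1+mc(22)=1+4=5) = 5

5


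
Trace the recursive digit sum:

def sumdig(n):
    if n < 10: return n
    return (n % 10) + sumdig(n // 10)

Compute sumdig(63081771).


sumdig(63081771) = 1 + sumdig(6308177)
sumdig(6308177) = 7 + sumdig(630817)
sumdig(630817) = 7 + sumdig(63081)
sumdig(63081) = 1 + sumdig(6308)
sumdig(6308) = 8 + sumdig(630)
sumdig(630) = 0 + sumdig(63)
sumdig(63) = 3 + sumdig(6)
sumdig(6) = 6  (base case)
Total: 1 + 7 + 7 + 1 + 8 + 0 + 3 + 6 = 33

33


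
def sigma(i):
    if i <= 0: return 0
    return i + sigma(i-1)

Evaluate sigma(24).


sigma(24)
= 24 + 23 + 22 + 21 + 20 + 19 + 18 + 17 + 16 + 15 + 14 + 13 + 12 + 11 + 10 + 9 + 8 + 7 + 6 + 5 + 4 + 3 + 2 + 1 + sigma(0)
= 24 + 23 + 22 + 21 + 20 + 19 + 18 + 17 + 16 + 15 + 14 + 13 + 12 + 11 + 10 + 9 + 8 + 7 + 6 + 5 + 4 + 3 + 2 + 1 + 0
= 300

300


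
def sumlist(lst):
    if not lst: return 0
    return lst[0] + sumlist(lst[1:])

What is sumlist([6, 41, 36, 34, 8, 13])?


sumlist([6, 41, 36, 34, 8, 13]) = 6 + sumlist([41, 36, 34, 8, 13])
sumlist([41, 36, 34, 8, 13]) = 41 + sumlist([36, 34, 8, 13])
sumlist([36, 34, 8, 13]) = 36 + sumlist([34, 8, 13])
sumlist([34, 8, 13]) = 34 + sumlist([8, 13])
sumlist([8, 13]) = 8 + sumlist([13])
sumlist([13]) = 13 + sumlist([])
sumlist([]) = 0  (base case)
Total: 6 + 41 + 36 + 34 + 8 + 13 + 0 = 138

138


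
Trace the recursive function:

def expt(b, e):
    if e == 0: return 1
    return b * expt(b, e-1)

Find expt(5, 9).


expt(5, 9)
= 5 * expt(5, 8)
= 5 * 5 * expt(5, 7)
= 5 * 5 * 5 * expt(5, 6)
= 5 * 5 * 5 * 5 * expt(5, 5)
= 5 * 5 * 5 * 5 * 5 * expt(5, 4)
= 5 * 5 * 5 * 5 * 5 * 5 * expt(5, 3)
= 5 * 5 * 5 * 5 * 5 * 5 * 5 * expt(5, 2)
= 5 * 5 * 5 * 5 * 5 * 5 * 5 * 5 * expt(5, 1)
= 5 * 5 * 5 * 5 * 5 * 5 * 5 * 5 * 5 * expt(5, 0)
= 5 * 5 * 5 * 5 * 5 * 5 * 5 * 5 * 5 * 1
= 1953125

1953125


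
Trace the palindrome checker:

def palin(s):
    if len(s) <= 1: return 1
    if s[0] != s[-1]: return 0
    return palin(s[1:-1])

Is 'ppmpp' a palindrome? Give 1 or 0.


palin('ppmpp'): s[0]='p' == s[-1]='p' -> check palin('pmp')
palin('pmp'): s[0]='p' == s[-1]='p' -> check palin('m')
palin('m'): len <= 1 -> return 1  (base case)
Result: 1 (palindrome)

1


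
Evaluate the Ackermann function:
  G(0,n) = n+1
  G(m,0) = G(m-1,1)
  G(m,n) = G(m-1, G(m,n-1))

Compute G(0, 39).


G(0, 39) = 40
Result: G(0, 39) = 40

40


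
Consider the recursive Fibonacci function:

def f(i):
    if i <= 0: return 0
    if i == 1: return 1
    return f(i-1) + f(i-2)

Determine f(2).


Computing f(2) bottom-up:
f(0) = 0
f(1) = 1
f(2) = f(1) + f(0) = 1 + 0 = 1

1


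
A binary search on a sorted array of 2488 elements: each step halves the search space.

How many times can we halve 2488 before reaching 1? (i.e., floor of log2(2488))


2488 / 2 = 1244
1244 / 2 = 622
622 / 2 = 311
311 / 2 = 155
155 / 2 = 77
77 / 2 = 38
38 / 2 = 19
19 / 2 = 9
9 / 2 = 4
4 / 2 = 2
2 / 2 = 1
Reached 1 after 11 halvings

11


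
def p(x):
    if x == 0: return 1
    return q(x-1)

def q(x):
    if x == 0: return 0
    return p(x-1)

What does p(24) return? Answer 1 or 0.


p(24) = q(23)
q(23) = p(22)
p(22) = q(21)
q(21) = p(20)
p(20) = q(19)
q(19) = p(18)
p(18) = q(17)
q(17) = p(16)
p(16) = q(15)
q(15) = p(14)
p(14) = q(13)
q(13) = p(12)
p(12) = q(11)
q(11) = p(10)
p(10) = q(9)
q(9) = p(8)
p(8) = q(7)
q(7) = p(6)
p(6) = q(5)
q(5) = p(4)
p(4) = q(3)
q(3) = p(2)
p(2) = q(1)
q(1) = p(0)
p(0) = 1  (base case)
Result: 1

1


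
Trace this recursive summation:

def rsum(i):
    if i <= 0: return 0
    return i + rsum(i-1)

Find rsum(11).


rsum(11)
= 11 + 10 + 9 + 8 + 7 + 6 + 5 + 4 + 3 + 2 + 1 + rsum(0)
= 11 + 10 + 9 + 8 + 7 + 6 + 5 + 4 + 3 + 2 + 1 + 0
= 66

66


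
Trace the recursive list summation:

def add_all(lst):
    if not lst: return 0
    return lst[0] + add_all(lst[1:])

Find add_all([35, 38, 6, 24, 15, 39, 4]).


add_all([35, 38, 6, 24, 15, 39, 4]) = 35 + add_all([38, 6, 24, 15, 39, 4])
add_all([38, 6, 24, 15, 39, 4]) = 38 + add_all([6, 24, 15, 39, 4])
add_all([6, 24, 15, 39, 4]) = 6 + add_all([24, 15, 39, 4])
add_all([24, 15, 39, 4]) = 24 + add_all([15, 39, 4])
add_all([15, 39, 4]) = 15 + add_all([39, 4])
add_all([39, 4]) = 39 + add_all([4])
add_all([4]) = 4 + add_all([])
add_all([]) = 0  (base case)
Total: 35 + 38 + 6 + 24 + 15 + 39 + 4 + 0 = 161

161


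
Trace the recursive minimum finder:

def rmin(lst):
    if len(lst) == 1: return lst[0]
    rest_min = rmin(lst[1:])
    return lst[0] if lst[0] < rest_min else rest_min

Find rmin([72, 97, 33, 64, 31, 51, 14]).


rmin([72, 97, 33, 64, 31, 51, 14]): compare 72 with rmin([97, 33, 64, 31, 51, 14])
rmin([97, 33, 64, 31, 51, 14]): compare 97 with rmin([33, 64, 31, 51, 14])
rmin([33, 64, 31, 51, 14]): compare 33 with rmin([64, 31, 51, 14])
rmin([64, 31, 51, 14]): compare 64 with rmin([31, 51, 14])
rmin([31, 51, 14]): compare 31 with rmin([51, 14])
rmin([51, 14]): compare 51 with rmin([14])
rmin([14]) = 14  (base case)
Compare 51 with 14 -> 14
Compare 31 with 14 -> 14
Compare 64 with 14 -> 14
Compare 33 with 14 -> 14
Compare 97 with 14 -> 14
Compare 72 with 14 -> 14

14


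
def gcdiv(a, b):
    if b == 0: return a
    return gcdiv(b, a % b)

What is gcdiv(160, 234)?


gcdiv(160, 234) = gcdiv(234, 160)
gcdiv(234, 160) = gcdiv(160, 74)
gcdiv(160, 74) = gcdiv(74, 12)
gcdiv(74, 12) = gcdiv(12, 2)
gcdiv(12, 2) = gcdiv(2, 0)
gcdiv(2, 0) = 2  (base case)

2


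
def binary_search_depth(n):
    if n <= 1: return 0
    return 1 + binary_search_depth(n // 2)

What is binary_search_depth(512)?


512 / 2 = 256
256 / 2 = 128
128 / 2 = 64
64 / 2 = 32
32 / 2 = 16
16 / 2 = 8
8 / 2 = 4
4 / 2 = 2
2 / 2 = 1
Reached 1 after 9 halvings

9


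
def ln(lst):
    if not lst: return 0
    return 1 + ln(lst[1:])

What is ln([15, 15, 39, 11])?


ln([15, 15, 39, 11]) = 1 + ln([15, 39, 11])
ln([15, 39, 11]) = 1 + ln([39, 11])
ln([39, 11]) = 1 + ln([11])
ln([11]) = 1 + ln([])
ln([]) = 0  (base case)
Unwinding: 1 + 1 + 1 + 1 + 0 = 4

4


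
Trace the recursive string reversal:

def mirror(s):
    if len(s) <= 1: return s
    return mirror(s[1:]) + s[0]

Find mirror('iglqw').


mirror('iglqw') = mirror('glqw') + 'i'
mirror('glqw') = mirror('lqw') + 'g'
mirror('lqw') = mirror('qw') + 'l'
mirror('qw') = mirror('w') + 'q'
mirror('w') = 'w'  (base case)
Concatenating: 'w' + 'q' + 'l' + 'g' + 'i' = 'wqlgi'

wqlgi


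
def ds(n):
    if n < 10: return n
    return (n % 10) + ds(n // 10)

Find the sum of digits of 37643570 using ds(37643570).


ds(37643570) = 0 + ds(3764357)
ds(3764357) = 7 + ds(376435)
ds(376435) = 5 + ds(37643)
ds(37643) = 3 + ds(3764)
ds(3764) = 4 + ds(376)
ds(376) = 6 + ds(37)
ds(37) = 7 + ds(3)
ds(3) = 3  (base case)
Total: 0 + 7 + 5 + 3 + 4 + 6 + 7 + 3 = 35

35


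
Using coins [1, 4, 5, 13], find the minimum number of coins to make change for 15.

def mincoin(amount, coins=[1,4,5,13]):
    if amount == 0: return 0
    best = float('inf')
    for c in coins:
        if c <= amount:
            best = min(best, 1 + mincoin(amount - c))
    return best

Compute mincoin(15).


Building up with DP:
mincoin(0) = 0
mincoin(1) = min(1+mincoin(0)=1+0=1) = 1
mincoin(2) = min(1+mincoin(1)=1+1=2) = 2
mincoin(3) = min(1+mincoin(2)=1+2=3) = 3
mincoin(4) = min(1+mincoin(3)=1+3=4, 1+mincoin(0)=1+0=1) = 1
mincoin(5) = min(1+mincoin(4)=1+1=2, 1+mincoin(1)=1+1=2, 1+mincoin(0)=1+0=1) = 1
mincoin(6) = min(1+mincoin(5)=1+1=2, 1+mincoin(2)=1+2=3, 1+mincoin(1)=1+1=2) = 2
mincoin(7) = min(1+mincoin(6)=1+2=3, 1+mincoin(3)=1+3=4, 1+mincoin(2)=1+2=3) = 3
mincoin(8) = min(1+mincoin(7)=1+3=4, 1+mincoin(4)=1+1=2, 1+mincoin(3)=1+3=4) = 2
mincoin(9) = min(1+mincoin(8)=1+2=3, 1+mincoin(5)=1+1=2, 1+mincoin(4)=1+1=2) = 2
mincoin(10) = min(1+mincoin(9)=1+2=3, 1+mincoin(6)=1+2=3, 1+mincoin(5)=1+1=2) = 2
mincoin(11) = min(1+mincoin(10)=1+2=3, 1+mincoin(7)=1+3=4, 1+mincoin(6)=1+2=3) = 3
mincoin(12) = min(1+mincoin(11)=1+3=4, 1+mincoin(8)=1+2=3, 1+mincoin(7)=1+3=4) = 3
mincoin(13) = min(1+mincoin(12)=1+3=4, 1+mincoin(9)=1+2=3, 1+mincoin(8)=1+2=3, 1+mincoin(0)=1+0=1) = 1
mincoin(14) = min(1+mincoin(13)=1+1=2, 1+mincoin(10)=1+2=3, 1+mincoin(9)=1+2=3, 1+mincoin(1)=1+1=2) = 2
mincoin(15) = min(1+mincoin(14)=1+2=3, 1+mincoin(11)=1+3=4, 1+mincoin(10)=1+2=3, 1+mincoin(2)=1+2=3) = 3

3


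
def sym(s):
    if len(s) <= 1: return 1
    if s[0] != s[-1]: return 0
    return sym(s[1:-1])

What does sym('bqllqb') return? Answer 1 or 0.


sym('bqllqb'): s[0]='b' == s[-1]='b' -> check sym('qllq')
sym('qllq'): s[0]='q' == s[-1]='q' -> check sym('ll')
sym('ll'): s[0]='l' == s[-1]='l' -> check sym('')
sym(''): len <= 1 -> return 1  (base case)
Result: 1 (palindrome)

1


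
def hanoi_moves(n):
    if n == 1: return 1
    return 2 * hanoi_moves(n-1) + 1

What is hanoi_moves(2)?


hanoi_moves(2) = 2 * hanoi_moves(1) + 1
hanoi_moves(1) = 1  (base case)
hanoi_moves(2) = 2 * 1 + 1 = 3

3


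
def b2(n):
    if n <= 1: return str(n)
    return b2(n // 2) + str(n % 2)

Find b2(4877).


b2(4877) = b2(2438) + '1'
b2(2438) = b2(1219) + '0'
b2(1219) = b2(609) + '1'
b2(609) = b2(304) + '1'
b2(304) = b2(152) + '0'
b2(152) = b2(76) + '0'
b2(76) = b2(38) + '0'
b2(38) = b2(19) + '0'
b2(19) = b2(9) + '1'
b2(9) = b2(4) + '1'
b2(4) = b2(2) + '0'
b2(2) = b2(1) + '0'
b2(1) = '1'  (base case)
Concatenating: '1' + '0' + '0' + '1' + '1' + '0' + '0' + '0' + '0' + '1' + '1' + '0' + '1' = '1001100001101'

1001100001101


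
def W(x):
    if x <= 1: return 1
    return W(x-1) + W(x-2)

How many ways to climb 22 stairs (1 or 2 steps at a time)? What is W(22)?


Building up from base cases:
W(0) = 1
W(1) = 1
W(2) = W(1) + W(0) = 1 + 1 = 2
W(3) = W(2) + W(1) = 2 + 1 = 3
W(4) = W(3) + W(2) = 3 + 2 = 5
W(5) = W(4) + W(3) = 5 + 3 = 8
W(6) = W(5) + W(4) = 8 + 5 = 13
W(7) = W(6) + W(5) = 13 + 8 = 21
W(8) = W(7) + W(6) = 21 + 13 = 34
W(9) = W(8) + W(7) = 34 + 21 = 55
W(10) = W(9) + W(8) = 55 + 34 = 89
W(11) = W(10) + W(9) = 89 + 55 = 144
W(12) = W(11) + W(10) = 144 + 89 = 233
W(13) = W(12) + W(11) = 233 + 144 = 377
W(14) = W(13) + W(12) = 377 + 233 = 610
W(15) = W(14) + W(13) = 610 + 377 = 987
W(16) = W(15) + W(14) = 987 + 610 = 1597
W(17) = W(16) + W(15) = 1597 + 987 = 2584
W(18) = W(17) + W(16) = 2584 + 1597 = 4181
W(19) = W(18) + W(17) = 4181 + 2584 = 6765
W(20) = W(19) + W(18) = 6765 + 4181 = 10946
W(21) = W(20) + W(19) = 10946 + 6765 = 17711
W(22) = W(21) + W(20) = 17711 + 10946 = 28657

28657


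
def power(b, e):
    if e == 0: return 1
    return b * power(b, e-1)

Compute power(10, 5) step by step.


power(10, 5)
= 10 * power(10, 4)
= 10 * 10 * power(10, 3)
= 10 * 10 * 10 * power(10, 2)
= 10 * 10 * 10 * 10 * power(10, 1)
= 10 * 10 * 10 * 10 * 10 * power(10, 0)
= 10 * 10 * 10 * 10 * 10 * 1
= 100000

100000


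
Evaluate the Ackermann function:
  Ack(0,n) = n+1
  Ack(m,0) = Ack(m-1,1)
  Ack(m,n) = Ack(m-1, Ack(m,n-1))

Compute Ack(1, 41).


Ack(1, 41) = Ack(0, Ack(1, 40))
  Ack(1, 40) = Ack(0, Ack(1, 39))
    Ack(1, 39) = Ack(0, Ack(1, 38))
      Ack(1, 38) = Ack(0, Ack(1, 37))
        Ack(1, 37) = Ack(0, Ack(1, 36))
          Ack(1, 36) = Ack(0, Ack(1, 35))
          Ack(1, 35) = Ack(0, Ack(1, 34))
          Ack(1, 34) = Ack(0, Ack(1, 33))
          Ack(1, 33) = Ack(0, Ack(1, 32))
          Ack(1, 32) = Ack(0, Ack(1, 31))
          Ack(1, 31) = Ack(0, Ack(1, 30))
          Ack(1, 30) = Ack(0, Ack(1, 29))
          Ack(1, 29) = Ack(0, Ack(1, 28))
          Ack(1, 28) = Ack(0, Ack(1, 27))
          Ack(1, 27) = Ack(0, Ack(1, 26))
          Ack(1, 26) = Ack(0, Ack(1, 25))
          Ack(1, 25) = Ack(0, Ack(1, 24))
          Ack(1, 24) = Ack(0, Ack(1, 23))
          Ack(1, 23) = Ack(0, Ack(1, 22))
          Ack(1, 22) = Ack(0, Ack(1, 21))
          Ack(1, 21) = Ack(0, Ack(1, 20))
          Ack(1, 20) = Ack(0, Ack(1, 19))
          Ack(1, 19) = Ack(0, Ack(1, 18))
          Ack(1, 18) = Ack(0, Ack(1, 17))
          Ack(1, 17) = Ack(0, Ack(1, 16))
... (trace truncated)
Result: Ack(1, 41) = 43

43


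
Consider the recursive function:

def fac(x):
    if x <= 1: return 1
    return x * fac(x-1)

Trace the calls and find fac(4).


fac(4)
= 4 * fac(3)
= 4 * 3 * fac(2)
= 4 * 3 * 2 * fac(1)
= 4 * 3 * 2 * 1
= 24

24


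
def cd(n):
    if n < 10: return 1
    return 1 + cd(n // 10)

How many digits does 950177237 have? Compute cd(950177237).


cd(950177237) = 1 + cd(95017723)
cd(95017723) = 1 + cd(9501772)
cd(9501772) = 1 + cd(950177)
cd(950177) = 1 + cd(95017)
cd(95017) = 1 + cd(9501)
cd(9501) = 1 + cd(950)
cd(950) = 1 + cd(95)
cd(95) = 1 + cd(9)
cd(9) = 1  (base case: 9 < 10)
Unwinding: 1 + 1 + 1 + 1 + 1 + 1 + 1 + 1 + 1 = 9

9


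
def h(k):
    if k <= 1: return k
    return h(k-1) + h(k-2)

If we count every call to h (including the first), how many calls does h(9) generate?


Let C(n) = total calls for h(n)
C(0) = 1, C(1) = 1
C(2) = 1 + C(1) + C(0) = 1 + 1 + 1 = 3
C(3) = 1 + C(2) + C(1) = 1 + 3 + 1 = 5
C(4) = 1 + C(3) + C(2) = 1 + 5 + 3 = 9
C(5) = 1 + C(4) + C(3) = 1 + 9 + 5 = 15
C(6) = 1 + C(5) + C(4) = 1 + 15 + 9 = 25
C(7) = 1 + C(6) + C(5) = 1 + 25 + 15 = 41
C(8) = 1 + C(7) + C(6) = 1 + 41 + 25 = 67
C(9) = 1 + C(8) + C(7) = 1 + 67 + 41 = 109

109


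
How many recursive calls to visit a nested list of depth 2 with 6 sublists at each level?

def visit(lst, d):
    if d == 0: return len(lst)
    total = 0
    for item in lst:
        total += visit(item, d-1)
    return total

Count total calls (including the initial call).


At depth 0 (root): 1 call
At depth 1: each of 1 parents calls visit on 6 children = 6 calls
At depth 2: each of 6 parents calls visit on 6 children = 36 calls
Total: 1 + 6 + 36 = 43

43


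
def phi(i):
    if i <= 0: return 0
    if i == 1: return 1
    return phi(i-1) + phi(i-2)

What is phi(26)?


Computing phi(26) bottom-up:
phi(0) = 0
phi(1) = 1
phi(2) = phi(1) + phi(0) = 1 + 0 = 1
phi(3) = phi(2) + phi(1) = 1 + 1 = 2
phi(4) = phi(3) + phi(2) = 2 + 1 = 3
phi(5) = phi(4) + phi(3) = 3 + 2 = 5
phi(6) = phi(5) + phi(4) = 5 + 3 = 8
phi(7) = phi(6) + phi(5) = 8 + 5 = 13
phi(8) = phi(7) + phi(6) = 13 + 8 = 21
phi(9) = phi(8) + phi(7) = 21 + 13 = 34
phi(10) = phi(9) + phi(8) = 34 + 21 = 55
phi(11) = phi(10) + phi(9) = 55 + 34 = 89
phi(12) = phi(11) + phi(10) = 89 + 55 = 144
phi(13) = phi(12) + phi(11) = 144 + 89 = 233
phi(14) = phi(13) + phi(12) = 233 + 144 = 377
phi(15) = phi(14) + phi(13) = 377 + 233 = 610
phi(16) = phi(15) + phi(14) = 610 + 377 = 987
phi(17) = phi(16) + phi(15) = 987 + 610 = 1597
phi(18) = phi(17) + phi(16) = 1597 + 987 = 2584
phi(19) = phi(18) + phi(17) = 2584 + 1597 = 4181
phi(20) = phi(19) + phi(18) = 4181 + 2584 = 6765
phi(21) = phi(20) + phi(19) = 6765 + 4181 = 10946
phi(22) = phi(21) + phi(20) = 10946 + 6765 = 17711
phi(23) = phi(22) + phi(21) = 17711 + 10946 = 28657
phi(24) = phi(23) + phi(22) = 28657 + 17711 = 46368
phi(25) = phi(24) + phi(23) = 46368 + 28657 = 75025
phi(26) = phi(25) + phi(24) = 75025 + 46368 = 121393

121393


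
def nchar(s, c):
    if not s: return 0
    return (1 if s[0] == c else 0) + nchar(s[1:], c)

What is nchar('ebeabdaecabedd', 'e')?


s[0]='e' == 'e' -> 1
s[0]='b' != 'e' -> 0
s[0]='e' == 'e' -> 1
s[0]='a' != 'e' -> 0
s[0]='b' != 'e' -> 0
s[0]='d' != 'e' -> 0
s[0]='a' != 'e' -> 0
s[0]='e' == 'e' -> 1
s[0]='c' != 'e' -> 0
s[0]='a' != 'e' -> 0
s[0]='b' != 'e' -> 0
s[0]='e' == 'e' -> 1
s[0]='d' != 'e' -> 0
s[0]='d' != 'e' -> 0
Sum: 1 + 0 + 1 + 0 + 0 + 0 + 0 + 1 + 0 + 0 + 0 + 1 + 0 + 0 = 4

4


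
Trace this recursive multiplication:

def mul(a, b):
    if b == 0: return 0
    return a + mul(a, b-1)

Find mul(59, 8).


mul(59, 8) = 59 + mul(59, 7)
mul(59, 7) = 59 + mul(59, 6)
mul(59, 6) = 59 + mul(59, 5)
mul(59, 5) = 59 + mul(59, 4)
mul(59, 4) = 59 + mul(59, 3)
mul(59, 3) = 59 + mul(59, 2)
mul(59, 2) = 59 + mul(59, 1)
mul(59, 1) = 59 + mul(59, 0)
mul(59, 0) = 0  (base case)
Total: 59 + 59 + 59 + 59 + 59 + 59 + 59 + 59 + 0 = 472

472


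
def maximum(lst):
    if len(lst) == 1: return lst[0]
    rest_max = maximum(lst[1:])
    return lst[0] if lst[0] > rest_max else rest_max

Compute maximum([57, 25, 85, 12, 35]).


maximum([57, 25, 85, 12, 35]): compare 57 with maximum([25, 85, 12, 35])
maximum([25, 85, 12, 35]): compare 25 with maximum([85, 12, 35])
maximum([85, 12, 35]): compare 85 with maximum([12, 35])
maximum([12, 35]): compare 12 with maximum([35])
maximum([35]) = 35  (base case)
Compare 12 with 35 -> 35
Compare 85 with 35 -> 85
Compare 25 with 85 -> 85
Compare 57 with 85 -> 85

85


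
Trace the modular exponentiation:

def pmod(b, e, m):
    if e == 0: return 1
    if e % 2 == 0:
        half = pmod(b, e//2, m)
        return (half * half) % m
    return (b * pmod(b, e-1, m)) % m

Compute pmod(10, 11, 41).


pmod(10, 11, 41): e is odd, compute pmod(10, 10, 41)
  pmod(10, 10, 41): e is even, compute pmod(10, 5, 41)
    pmod(10, 5, 41): e is odd, compute pmod(10, 4, 41)
      pmod(10, 4, 41): e is even, compute pmod(10, 2, 41)
        pmod(10, 2, 41): e is even, compute pmod(10, 1, 41)
          pmod(10, 1, 41): e is odd, compute pmod(10, 0, 41)
          pmod(10, 0, 41) = 1
          (10 * 1) % 41 = 10
        half=10, (10*10) % 41 = 18
      half=18, (18*18) % 41 = 37
    (10 * 37) % 41 = 1
  half=1, (1*1) % 41 = 1
(10 * 1) % 41 = 10

10


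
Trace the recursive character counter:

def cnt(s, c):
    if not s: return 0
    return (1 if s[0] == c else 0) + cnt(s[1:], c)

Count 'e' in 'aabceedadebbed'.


s[0]='a' != 'e' -> 0
s[0]='a' != 'e' -> 0
s[0]='b' != 'e' -> 0
s[0]='c' != 'e' -> 0
s[0]='e' == 'e' -> 1
s[0]='e' == 'e' -> 1
s[0]='d' != 'e' -> 0
s[0]='a' != 'e' -> 0
s[0]='d' != 'e' -> 0
s[0]='e' == 'e' -> 1
s[0]='b' != 'e' -> 0
s[0]='b' != 'e' -> 0
s[0]='e' == 'e' -> 1
s[0]='d' != 'e' -> 0
Sum: 0 + 0 + 0 + 0 + 1 + 1 + 0 + 0 + 0 + 1 + 0 + 0 + 1 + 0 = 4

4


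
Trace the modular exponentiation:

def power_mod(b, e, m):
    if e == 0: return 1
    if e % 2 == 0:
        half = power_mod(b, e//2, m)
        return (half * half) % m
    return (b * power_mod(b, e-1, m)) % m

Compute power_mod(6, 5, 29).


power_mod(6, 5, 29): e is odd, compute power_mod(6, 4, 29)
  power_mod(6, 4, 29): e is even, compute power_mod(6, 2, 29)
    power_mod(6, 2, 29): e is even, compute power_mod(6, 1, 29)
      power_mod(6, 1, 29): e is odd, compute power_mod(6, 0, 29)
        power_mod(6, 0, 29) = 1
      (6 * 1) % 29 = 6
    half=6, (6*6) % 29 = 7
  half=7, (7*7) % 29 = 20
(6 * 20) % 29 = 4

4


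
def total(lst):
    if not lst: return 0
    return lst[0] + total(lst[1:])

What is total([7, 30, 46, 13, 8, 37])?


total([7, 30, 46, 13, 8, 37]) = 7 + total([30, 46, 13, 8, 37])
total([30, 46, 13, 8, 37]) = 30 + total([46, 13, 8, 37])
total([46, 13, 8, 37]) = 46 + total([13, 8, 37])
total([13, 8, 37]) = 13 + total([8, 37])
total([8, 37]) = 8 + total([37])
total([37]) = 37 + total([])
total([]) = 0  (base case)
Total: 7 + 30 + 46 + 13 + 8 + 37 + 0 = 141

141


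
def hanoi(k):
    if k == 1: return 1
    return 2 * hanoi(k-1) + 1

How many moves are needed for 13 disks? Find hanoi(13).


hanoi(13) = 2 * hanoi(12) + 1
hanoi(12) = 2 * hanoi(11) + 1
hanoi(11) = 2 * hanoi(10) + 1
hanoi(10) = 2 * hanoi(9) + 1
hanoi(9) = 2 * hanoi(8) + 1
hanoi(8) = 2 * hanoi(7) + 1
hanoi(7) = 2 * hanoi(6) + 1
hanoi(6) = 2 * hanoi(5) + 1
hanoi(5) = 2 * hanoi(4) + 1
hanoi(4) = 2 * hanoi(3) + 1
hanoi(3) = 2 * hanoi(2) + 1
hanoi(2) = 2 * hanoi(1) + 1
hanoi(1) = 1  (base case)
hanoi(2) = 2 * 1 + 1 = 3
hanoi(3) = 2 * 3 + 1 = 7
hanoi(4) = 2 * 7 + 1 = 15
hanoi(5) = 2 * 15 + 1 = 31
hanoi(6) = 2 * 31 + 1 = 63
hanoi(7) = 2 * 63 + 1 = 127
hanoi(8) = 2 * 127 + 1 = 255
hanoi(9) = 2 * 255 + 1 = 511
hanoi(10) = 2 * 511 + 1 = 1023
hanoi(11) = 2 * 1023 + 1 = 2047
hanoi(12) = 2 * 2047 + 1 = 4095
hanoi(13) = 2 * 4095 + 1 = 8191

8191


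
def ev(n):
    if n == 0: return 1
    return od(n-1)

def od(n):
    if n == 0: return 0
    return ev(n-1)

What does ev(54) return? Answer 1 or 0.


ev(54) = od(53)
od(53) = ev(52)
ev(52) = od(51)
od(51) = ev(50)
ev(50) = od(49)
od(49) = ev(48)
ev(48) = od(47)
od(47) = ev(46)
ev(46) = od(45)
od(45) = ev(44)
ev(44) = od(43)
od(43) = ev(42)
ev(42) = od(41)
od(41) = ev(40)
ev(40) = od(39)
od(39) = ev(38)
ev(38) = od(37)
od(37) = ev(36)
ev(36) = od(35)
od(35) = ev(34)
ev(34) = od(33)
od(33) = ev(32)
ev(32) = od(31)
od(31) = ev(30)
ev(30) = od(29)
od(29) = ev(28)
ev(28) = od(27)
od(27) = ev(26)
ev(26) = od(25)
od(25) = ev(24)
ev(24) = od(23)
od(23) = ev(22)
ev(22) = od(21)
od(21) = ev(20)
ev(20) = od(19)
od(19) = ev(18)
ev(18) = od(17)
od(17) = ev(16)
ev(16) = od(15)
od(15) = ev(14)
ev(14) = od(13)
od(13) = ev(12)
ev(12) = od(11)
od(11) = ev(10)
ev(10) = od(9)
od(9) = ev(8)
ev(8) = od(7)
od(7) = ev(6)
ev(6) = od(5)
od(5) = ev(4)
ev(4) = od(3)
od(3) = ev(2)
ev(2) = od(1)
od(1) = ev(0)
ev(0) = 1  (base case)
Result: 1

1


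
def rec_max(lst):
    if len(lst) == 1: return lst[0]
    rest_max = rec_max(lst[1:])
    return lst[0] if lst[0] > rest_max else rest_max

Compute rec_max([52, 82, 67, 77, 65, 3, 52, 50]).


rec_max([52, 82, 67, 77, 65, 3, 52, 50]): compare 52 with rec_max([82, 67, 77, 65, 3, 52, 50])
rec_max([82, 67, 77, 65, 3, 52, 50]): compare 82 with rec_max([67, 77, 65, 3, 52, 50])
rec_max([67, 77, 65, 3, 52, 50]): compare 67 with rec_max([77, 65, 3, 52, 50])
rec_max([77, 65, 3, 52, 50]): compare 77 with rec_max([65, 3, 52, 50])
rec_max([65, 3, 52, 50]): compare 65 with rec_max([3, 52, 50])
rec_max([3, 52, 50]): compare 3 with rec_max([52, 50])
rec_max([52, 50]): compare 52 with rec_max([50])
rec_max([50]) = 50  (base case)
Compare 52 with 50 -> 52
Compare 3 with 52 -> 52
Compare 65 with 52 -> 65
Compare 77 with 65 -> 77
Compare 67 with 77 -> 77
Compare 82 with 77 -> 82
Compare 52 with 82 -> 82

82


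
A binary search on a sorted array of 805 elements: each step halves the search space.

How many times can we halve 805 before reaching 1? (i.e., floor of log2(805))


805 / 2 = 402
402 / 2 = 201
201 / 2 = 100
100 / 2 = 50
50 / 2 = 25
25 / 2 = 12
12 / 2 = 6
6 / 2 = 3
3 / 2 = 1
Reached 1 after 9 halvings

9


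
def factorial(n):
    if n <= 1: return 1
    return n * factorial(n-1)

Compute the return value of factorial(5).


factorial(5)
= 5 * factorial(4)
= 5 * 4 * factorial(3)
= 5 * 4 * 3 * factorial(2)
= 5 * 4 * 3 * 2 * factorial(1)
= 5 * 4 * 3 * 2 * 1
= 120

120


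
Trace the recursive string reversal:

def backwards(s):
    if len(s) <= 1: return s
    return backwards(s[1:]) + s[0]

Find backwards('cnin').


backwards('cnin') = backwards('nin') + 'c'
backwards('nin') = backwards('in') + 'n'
backwards('in') = backwards('n') + 'i'
backwards('n') = 'n'  (base case)
Concatenating: 'n' + 'i' + 'n' + 'c' = 'ninc'

ninc


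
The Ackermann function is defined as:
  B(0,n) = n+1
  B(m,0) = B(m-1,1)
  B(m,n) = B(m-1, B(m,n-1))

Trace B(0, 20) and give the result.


B(0, 20) = 21
Result: B(0, 20) = 21

21


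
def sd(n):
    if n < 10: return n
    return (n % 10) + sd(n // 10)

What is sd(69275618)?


sd(69275618) = 8 + sd(6927561)
sd(6927561) = 1 + sd(692756)
sd(692756) = 6 + sd(69275)
sd(69275) = 5 + sd(6927)
sd(6927) = 7 + sd(692)
sd(692) = 2 + sd(69)
sd(69) = 9 + sd(6)
sd(6) = 6  (base case)
Total: 8 + 1 + 6 + 5 + 7 + 2 + 9 + 6 = 44

44


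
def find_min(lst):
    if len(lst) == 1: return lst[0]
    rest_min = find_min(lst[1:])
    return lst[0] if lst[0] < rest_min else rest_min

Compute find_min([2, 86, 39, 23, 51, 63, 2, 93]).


find_min([2, 86, 39, 23, 51, 63, 2, 93]): compare 2 with find_min([86, 39, 23, 51, 63, 2, 93])
find_min([86, 39, 23, 51, 63, 2, 93]): compare 86 with find_min([39, 23, 51, 63, 2, 93])
find_min([39, 23, 51, 63, 2, 93]): compare 39 with find_min([23, 51, 63, 2, 93])
find_min([23, 51, 63, 2, 93]): compare 23 with find_min([51, 63, 2, 93])
find_min([51, 63, 2, 93]): compare 51 with find_min([63, 2, 93])
find_min([63, 2, 93]): compare 63 with find_min([2, 93])
find_min([2, 93]): compare 2 with find_min([93])
find_min([93]) = 93  (base case)
Compare 2 with 93 -> 2
Compare 63 with 2 -> 2
Compare 51 with 2 -> 2
Compare 23 with 2 -> 2
Compare 39 with 2 -> 2
Compare 86 with 2 -> 2
Compare 2 with 2 -> 2

2


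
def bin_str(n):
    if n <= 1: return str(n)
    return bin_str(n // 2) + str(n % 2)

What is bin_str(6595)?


bin_str(6595) = bin_str(3297) + '1'
bin_str(3297) = bin_str(1648) + '1'
bin_str(1648) = bin_str(824) + '0'
bin_str(824) = bin_str(412) + '0'
bin_str(412) = bin_str(206) + '0'
bin_str(206) = bin_str(103) + '0'
bin_str(103) = bin_str(51) + '1'
bin_str(51) = bin_str(25) + '1'
bin_str(25) = bin_str(12) + '1'
bin_str(12) = bin_str(6) + '0'
bin_str(6) = bin_str(3) + '0'
bin_str(3) = bin_str(1) + '1'
bin_str(1) = '1'  (base case)
Concatenating: '1' + '1' + '0' + '0' + '1' + '1' + '1' + '0' + '0' + '0' + '0' + '1' + '1' = '1100111000011'

1100111000011


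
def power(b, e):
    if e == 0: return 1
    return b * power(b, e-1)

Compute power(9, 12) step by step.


power(9, 12)
= 9 * power(9, 11)
= 9 * 9 * power(9, 10)
= 9 * 9 * 9 * power(9, 9)
= 9 * 9 * 9 * 9 * power(9, 8)
= 9 * 9 * 9 * 9 * 9 * power(9, 7)
= 9 * 9 * 9 * 9 * 9 * 9 * power(9, 6)
= 9 * 9 * 9 * 9 * 9 * 9 * 9 * power(9, 5)
= 9 * 9 * 9 * 9 * 9 * 9 * 9 * 9 * power(9, 4)
= 9 * 9 * 9 * 9 * 9 * 9 * 9 * 9 * 9 * power(9, 3)
= 9 * 9 * 9 * 9 * 9 * 9 * 9 * 9 * 9 * 9 * power(9, 2)
= 9 * 9 * 9 * 9 * 9 * 9 * 9 * 9 * 9 * 9 * 9 * power(9, 1)
= 9 * 9 * 9 * 9 * 9 * 9 * 9 * 9 * 9 * 9 * 9 * 9 * power(9, 0)
= 9 * 9 * 9 * 9 * 9 * 9 * 9 * 9 * 9 * 9 * 9 * 9 * 1
= 282429536481

282429536481
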